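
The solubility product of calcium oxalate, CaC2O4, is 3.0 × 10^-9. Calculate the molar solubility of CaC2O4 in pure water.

s ≈ 5.5 x 10^-5 M

CaC2O4(s) ⇌ Ca^2+(aq) + C2O4^2-(aq)
Ksp = [Ca^2+][C2O4^2-]
If s mol/L of CaC2O4 dissolves, [Ca^2+] = s and [C2O4^2-] = s.
Ksp = s × s = s^2
s = (3.0 × 10^-9)^(1/2) = 5.5 x 10^-5 M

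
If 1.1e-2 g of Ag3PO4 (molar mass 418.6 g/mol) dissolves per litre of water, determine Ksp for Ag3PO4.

Molar solubility s = (1.1 × 10^-2 g/L) / (418.6 g/mol) = 2.63 x 10^-5 M.
Ag3PO4(s) ⇌ 3 Ag^+ + PO4^3-
For each mole of Ag3PO4 that dissolves: [Ag^+] = 3s, [PO4^3-] = s.
Ksp = [Ag^+]^3[PO4^3-]
So Ksp = (3s)^3 × s = 27s^4
With s = 2.63 x 10^-5: Ksp = 1.3 × 10^-17

Ksp ≈ 1.3 x 10^-17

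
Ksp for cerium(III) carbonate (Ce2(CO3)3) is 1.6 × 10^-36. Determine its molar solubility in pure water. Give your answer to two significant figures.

2.7e-8 M

Ce2(CO3)3(s) ⇌ 2 Ce^3+ + 3 CO3^2-
Ksp = [Ce^3+]^2[CO3^2-]^3
For each mole of Ce2(CO3)3 that dissolves: [Ce^3+] = 2s, [CO3^2-] = 3s.
Substituting: Ksp = (2s)^2(3s)^3 = 108s^5
s = (1.6 × 10^-36 / 108)^(1/5) = 2.7 × 10^-8 M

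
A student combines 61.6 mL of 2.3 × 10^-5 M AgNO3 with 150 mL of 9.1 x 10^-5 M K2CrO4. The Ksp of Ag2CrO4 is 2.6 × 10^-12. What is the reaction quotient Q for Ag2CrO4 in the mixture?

Q = 2.9 x 10^-15

Total volume = 61.6 + 150 = 211.6 mL.
[Ag^+] = 2.3 x 10^-5 × (61.6/211.6) = 6.70 x 10^-6 M
[CrO4^2-] = 9.1 × 10^-5 × (150/211.6) = 6.45 × 10^-5 M
Ag2CrO4(s) ⇌ 2 Ag^+ + CrO4^2-, so Q = [Ag^+]^2[CrO4^2-]
Q = (6.70 x 10^-6)^2(6.45 × 10^-5) = 2.9 x 10^-15
Q < Ksp, so no precipitate of Ag2CrO4 forms.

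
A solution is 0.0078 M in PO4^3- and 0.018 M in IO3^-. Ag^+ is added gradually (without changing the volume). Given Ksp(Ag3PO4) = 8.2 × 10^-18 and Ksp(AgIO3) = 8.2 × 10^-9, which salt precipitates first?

Precipitation of each salt starts when its ion product equals its Ksp.
For Ag3PO4: 8.2 × 10^-18 = 0.0078 × [Ag^+]^3  ⇒  [Ag^+] = 1.0 × 10^-5 M.
For AgIO3: 8.2 × 10^-9 = 0.018 × [Ag^+]  ⇒  [Ag^+] = 4.6 × 10^-7 M.
The salt with the lower threshold [Ag^+] precipitates first: AgIO3.

AgIO3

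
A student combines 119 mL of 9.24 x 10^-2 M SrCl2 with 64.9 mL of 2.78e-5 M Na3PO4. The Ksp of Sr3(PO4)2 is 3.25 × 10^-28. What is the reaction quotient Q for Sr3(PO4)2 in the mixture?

Total volume = 119 + 64.9 = 183.9 mL.
[Sr^2+] = 9.24 x 10^-2 × (119/183.9) = 5.979 × 10^-2 M
[PO4^3-] = 2.78 × 10^-5 × (64.9/183.9) = 9.811 x 10^-6 M
Sr3(PO4)2(s) ⇌ 3 Sr^2+(aq) + 2 PO4^3-(aq), so Q = [Sr^2+]^3[PO4^3-]^2
Q = (5.979 x 10^-2)^3(9.811 x 10^-6)^2 = 2.06 × 10^-14
Q > Ksp, so Sr3(PO4)2 will precipitate.

Q = 2.06e-14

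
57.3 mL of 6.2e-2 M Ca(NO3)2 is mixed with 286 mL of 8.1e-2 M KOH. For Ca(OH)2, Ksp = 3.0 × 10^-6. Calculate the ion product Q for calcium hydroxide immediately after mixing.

4.7e-5

Total volume = 57.3 + 286 = 343.3 mL.
[Ca^2+] = 6.2 x 10^-2 × (57.3/343.3) = 1.03 × 10^-2 M
[OH^-] = 8.1 x 10^-2 × (286/343.3) = 6.75 x 10^-2 M
Ca(OH)2(s) ⇌ Ca^2+ + 2 OH^-, so Q = [Ca^2+][OH^-]^2
Q = (1.03 × 10^-2)(6.75 x 10^-2)^2 = 4.7 × 10^-5
Q > Ksp, so Ca(OH)2 will precipitate.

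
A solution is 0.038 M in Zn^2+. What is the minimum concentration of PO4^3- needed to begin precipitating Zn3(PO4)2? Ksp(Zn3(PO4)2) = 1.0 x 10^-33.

Zn3(PO4)2(s) ⇌ 3 Zn^2+(aq) + 2 PO4^3-(aq)
Ksp = [Zn^2+]^3[PO4^3-]^2
Precipitation begins when Q = Ksp. With [Zn^2+] = 0.038 M:
1.0 x 10^-33 = (0.038)^3 × [PO4^3-]^2
[PO4^3-] = (1.0 x 10^-33 / 5.49 × 10^-5)^(1/2) = 4.3 x 10^-15 M

[PO4^3-] ≈ 4.3e-15 M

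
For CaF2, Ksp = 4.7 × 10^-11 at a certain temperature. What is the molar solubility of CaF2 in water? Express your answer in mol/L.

s = 2.3 × 10^-4 M

CaF2(s) ⇌ Ca^2+ + 2 F^-
Ksp = [Ca^2+][F^-]^2
Let s = molar solubility. Then [Ca^2+] = s and [F^-] = 2s.
Ksp = s(2s)^2 = 4s^3
s = (4.7 × 10^-11 / 4)^(1/3) = 2.3 × 10^-4 M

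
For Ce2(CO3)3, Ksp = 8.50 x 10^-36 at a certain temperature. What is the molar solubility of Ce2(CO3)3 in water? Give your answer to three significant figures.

Ce2(CO3)3(s) ⇌ 2 Ce^3+ + 3 CO3^2-
Ksp = [Ce^3+]^2[CO3^2-]^3
If s mol/L of Ce2(CO3)3 dissolves, [Ce^3+] = 2s and [CO3^2-] = 3s.
So Ksp = (2s)^2 × (3s)^3 = 108s^5
Solving, s = (8.50 x 10^-36/108)^(1/5) = 3.79 × 10^-8 M

3.79e-8 M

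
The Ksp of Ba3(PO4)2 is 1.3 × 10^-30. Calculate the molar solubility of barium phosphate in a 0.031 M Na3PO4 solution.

Ba3(PO4)2(s) <=> 3 Ba^2+ + 2 PO4^3-
Ksp = [Ba^2+]^3[PO4^3-]^2
Let s be the molar solubility in this solution. [Ba^2+] = 3s, [PO4^3-] = 0.031 + 2s ≈ 0.031 (common-ion effect: PO4^3- is already 0.031 M).
Ksp ≈ (3s)^3 × (0.031)^2
s = 3.7 × 10^-10 M
Check: 2s = 7.4 × 10^-10 ≪ 0.031, so the approximation is valid.

s ≈ 3.7 × 10^-10 M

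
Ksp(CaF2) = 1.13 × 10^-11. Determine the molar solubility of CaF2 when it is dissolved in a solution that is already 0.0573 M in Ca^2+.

s ≈ 7.02 × 10^-6 M

CaF2(s) <=> Ca^2+(aq) + 2 F^-(aq)
Ksp = [Ca^2+][F^-]^2
If s mol/L dissolves here, [Ca^2+] = 0.0573 + s ≈ 0.0573, [F^-] = 2s (Ksp is small, so little additional dissolves).
Ksp ≈ 0.0573 × (2s)^2
s = 7.02 × 10^-6 M
Check: s = 7.0 × 10^-6 ≪ 0.0573, so the approximation is valid.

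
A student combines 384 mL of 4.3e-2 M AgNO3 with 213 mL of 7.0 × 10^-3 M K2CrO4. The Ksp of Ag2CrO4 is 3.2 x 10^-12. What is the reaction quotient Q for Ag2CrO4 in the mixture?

Total volume = 384 + 213 = 597 mL.
[Ag^+] = 4.3 x 10^-2 × (384/597) = 2.77 x 10^-2 M
[CrO4^2-] = 7.0 x 10^-3 × (213/597) = 2.50 × 10^-3 M
Ag2CrO4(s) ⇌ 2 Ag^+(aq) + CrO4^2-(aq), so Q = [Ag^+]^2[CrO4^2-]
Q = (2.77 × 10^-2)^2(2.50 × 10^-3) = 1.9 × 10^-6
Q > Ksp, so Ag2CrO4 will precipitate.

Q = 1.9 × 10^-6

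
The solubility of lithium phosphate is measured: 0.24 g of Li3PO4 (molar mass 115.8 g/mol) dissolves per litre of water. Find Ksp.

Ksp = 5.0 × 10^-10

Molar solubility s = (2.4 × 10^-1 g/L) / (115.8 g/mol) = 2.07 x 10^-3 M.
Li3PO4(s) ⇌ 3 Li^+(aq) + PO4^3-(aq)
If s mol/L of Li3PO4 dissolves, [Li^+] = 3s and [PO4^3-] = s.
Ksp = [Li^+]^3[PO4^3-]
Ksp = (3s)^3s = 27s^4
With s = 2.07 × 10^-3: Ksp = 5.0 x 10^-10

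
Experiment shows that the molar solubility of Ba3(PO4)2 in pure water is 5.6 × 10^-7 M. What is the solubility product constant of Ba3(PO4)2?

Ba3(PO4)2(s) ⇌ 3 Ba^2+(aq) + 2 PO4^3-(aq)
For each mole of Ba3(PO4)2 that dissolves: [Ba^2+] = 3s, [PO4^3-] = 2s.
Ksp = [Ba^2+]^3[PO4^3-]^2
Substituting: Ksp = (3s)^3(2s)^2 = 108s^5
With s = 5.6 × 10^-7: Ksp = 5.9 × 10^-30

Ksp = 5.9 x 10^-30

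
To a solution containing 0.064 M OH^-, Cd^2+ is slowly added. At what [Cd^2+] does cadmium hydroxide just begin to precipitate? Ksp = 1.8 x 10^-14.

[Cd^2+] ≈ 4.4e-12 M

Cd(OH)2(s) ⇌ Cd^2+(aq) + 2 OH^-(aq)
Ksp = [Cd^2+][OH^-]^2
Precipitation begins when Q = Ksp. With [OH^-] = 0.064 M:
1.8 x 10^-14 = (0.064)^2 × [Cd^2+]
[Cd^2+] = (1.8 x 10^-14 / 4.10 × 10^-3) = 4.4 x 10^-12 M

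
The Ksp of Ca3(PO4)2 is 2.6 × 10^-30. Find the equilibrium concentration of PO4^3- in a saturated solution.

[PO4^3-] ≈ 9.5e-7 M

Ca3(PO4)2(s) <=> 3 Ca^2+(aq) + 2 PO4^3-(aq)
Ksp = [Ca^2+]^3[PO4^3-]^2
With molar solubility s: [Ca^2+] = 3s, [PO4^3-] = 2s.
So Ksp = (3s)^3 × (2s)^2 = 108s^5
Solving, s = (2.6 × 10^-30/108)^(1/5) = 4.75 x 10^-7 M
[PO4^3-] = 2s = 9.5 × 10^-7 M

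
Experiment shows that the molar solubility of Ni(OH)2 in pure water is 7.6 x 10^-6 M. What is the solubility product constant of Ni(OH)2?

Ni(OH)2(s) <=> Ni^2+ + 2 OH^-
Let s = molar solubility. Then [Ni^2+] = s and [OH^-] = 2s.
Ksp = [Ni^2+][OH^-]^2
Substituting: Ksp = s(2s)^2 = 4s^3
With s = 7.6 × 10^-6: Ksp = 1.8 x 10^-15

Ksp = 1.8 x 10^-15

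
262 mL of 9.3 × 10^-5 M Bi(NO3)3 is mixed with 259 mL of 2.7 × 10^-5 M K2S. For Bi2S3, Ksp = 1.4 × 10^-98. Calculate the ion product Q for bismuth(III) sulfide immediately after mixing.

5.3e-24

Total volume = 262 + 259 = 521 mL.
[Bi^3+] = 9.3 × 10^-5 × (262/521) = 4.68 × 10^-5 M
[S^2-] = 2.7 × 10^-5 × (259/521) = 1.34 x 10^-5 M
Bi2S3(s) <=> 2 Bi^3+(aq) + 3 S^2-(aq), so Q = [Bi^3+]^2[S^2-]^3
Q = (4.68 x 10^-5)^2(1.34 x 10^-5)^3 = 5.3 × 10^-24
Q > Ksp, so Bi2S3 will precipitate.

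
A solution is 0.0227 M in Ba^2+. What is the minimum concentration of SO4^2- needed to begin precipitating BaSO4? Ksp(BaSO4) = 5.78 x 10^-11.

2.55e-9 M

BaSO4(s) ⇌ Ba^2+(aq) + SO4^2-(aq)
Ksp = [Ba^2+][SO4^2-]
Precipitation begins when Q = Ksp. With [Ba^2+] = 0.0227 M:
5.78 x 10^-11 = (0.0227) × [SO4^2-]
[SO4^2-] = (5.78 x 10^-11 / 2.27 × 10^-2) = 2.55 × 10^-9 M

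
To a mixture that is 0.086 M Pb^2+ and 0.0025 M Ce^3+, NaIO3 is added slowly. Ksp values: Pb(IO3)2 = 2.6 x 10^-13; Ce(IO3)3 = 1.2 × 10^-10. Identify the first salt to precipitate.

Pb(IO3)2

Precipitation of each salt starts when its ion product equals its Ksp.
For Pb(IO3)2: 2.6 x 10^-13 = 0.086 × [IO3^-]^2  ⇒  [IO3^-] = 1.7 × 10^-6 M.
For Ce(IO3)3: 1.2 × 10^-10 = 0.0025 × [IO3^-]^3  ⇒  [IO3^-] = 3.6 × 10^-3 M.
The salt with the lower threshold [IO3^-] precipitates first: Pb(IO3)2.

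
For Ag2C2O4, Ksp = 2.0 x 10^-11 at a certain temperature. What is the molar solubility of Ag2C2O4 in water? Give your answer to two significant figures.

1.7 x 10^-4 M

Ag2C2O4(s) ⇌ 2 Ag^+ + C2O4^2-
Ksp = [Ag^+]^2[C2O4^2-]
For each mole of Ag2C2O4 that dissolves: [Ag^+] = 2s, [C2O4^2-] = s.
So Ksp = (2s)^2 × s = 4s^3
s^3 = 2.0 x 10^-11 / 4, so s = 1.7 x 10^-4 M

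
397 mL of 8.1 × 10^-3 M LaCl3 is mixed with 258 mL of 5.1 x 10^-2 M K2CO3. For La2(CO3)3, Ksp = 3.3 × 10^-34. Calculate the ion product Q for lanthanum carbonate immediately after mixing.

2.0 × 10^-10

Total volume = 397 + 258 = 655 mL.
[La^3+] = 8.1 × 10^-3 × (397/655) = 4.91 x 10^-3 M
[CO3^2-] = 5.1 × 10^-2 × (258/655) = 2.01 × 10^-2 M
La2(CO3)3(s) ⇌ 2 La^3+(aq) + 3 CO3^2-(aq), so Q = [La^3+]^2[CO3^2-]^3
Q = (4.91 × 10^-3)^2(2.01 x 10^-2)^3 = 2.0 × 10^-10
Q > Ksp, so La2(CO3)3 will precipitate.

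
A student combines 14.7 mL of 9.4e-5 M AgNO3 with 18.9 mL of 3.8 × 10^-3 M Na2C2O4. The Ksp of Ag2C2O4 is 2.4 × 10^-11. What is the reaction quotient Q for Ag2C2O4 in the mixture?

Q ≈ 3.6 x 10^-12

Total volume = 14.7 + 18.9 = 33.6 mL.
[Ag^+] = 9.4 x 10^-5 × (14.7/33.6) = 4.11 × 10^-5 M
[C2O4^2-] = 3.8 x 10^-3 × (18.9/33.6) = 2.14 × 10^-3 M
Ag2C2O4(s) <=> 2 Ag^+(aq) + C2O4^2-(aq), so Q = [Ag^+]^2[C2O4^2-]
Q = (4.11 × 10^-5)^2(2.14 × 10^-3) = 3.6 x 10^-12
Q < Ksp, so no precipitate of Ag2C2O4 forms.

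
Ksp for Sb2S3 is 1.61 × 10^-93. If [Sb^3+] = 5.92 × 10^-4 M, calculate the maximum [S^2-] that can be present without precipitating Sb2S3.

Sb2S3(s) <=> 2 Sb^3+(aq) + 3 S^2-(aq)
Ksp = [Sb^3+]^2[S^2-]^3
Precipitation begins when Q = Ksp. With [Sb^3+] = 5.92 × 10^-4 M:
1.61 × 10^-93 = (5.92 × 10^-4)^2 × [S^2-]^3
[S^2-] = (1.61 × 10^-93 / 3.505 x 10^-7)^(1/3) = 1.66 × 10^-29 M

[S^2-] ≈ 1.66e-29 M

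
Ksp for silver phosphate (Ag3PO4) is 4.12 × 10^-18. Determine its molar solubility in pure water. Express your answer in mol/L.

Ag3PO4(s) ⇌ 3 Ag^+(aq) + PO4^3-(aq)
Ksp = [Ag^+]^3[PO4^3-]
With molar solubility s: [Ag^+] = 3s, [PO4^3-] = s.
Ksp = (3s)^3s = 27s^4
Solving, s = (4.12 × 10^-18/27)^(1/4) = 1.98 × 10^-5 M

s ≈ 1.98 x 10^-5 M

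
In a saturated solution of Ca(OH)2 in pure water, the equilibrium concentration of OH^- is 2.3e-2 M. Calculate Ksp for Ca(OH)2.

Ca(OH)2(s) ⇌ Ca^2+(aq) + 2 OH^-(aq)
Stoichiometry gives [Ca^2+] = (1/2)[OH^-] = 1.15 × 10^-2 M.
Ksp = [Ca^2+][OH^-]^2
Ksp = 1.15 × 10^-2 × (2.3 × 10^-2)^2 = 6.1 × 10^-6

Ksp = 6.1 × 10^-6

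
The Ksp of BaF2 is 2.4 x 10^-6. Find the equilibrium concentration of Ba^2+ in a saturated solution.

[Ba^2+] = 8.4 × 10^-3 M

BaF2(s) ⇌ Ba^2+(aq) + 2 F^-(aq)
Ksp = [Ba^2+][F^-]^2
For each mole of BaF2 that dissolves: [Ba^2+] = s, [F^-] = 2s.
Ksp = s(2s)^2 = 4s^3
s^3 = 2.4 x 10^-6 / 4, so s = 8.43 × 10^-3 M
[Ba^2+] = s = 8.4 × 10^-3 M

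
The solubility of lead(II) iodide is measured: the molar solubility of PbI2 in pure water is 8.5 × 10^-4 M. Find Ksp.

PbI2(s) ⇌ Pb^2+(aq) + 2 I^-(aq)
Let s = molar solubility. Then [Pb^2+] = s and [I^-] = 2s.
Ksp = [Pb^2+][I^-]^2
So Ksp = s × (2s)^2 = 4s^3
With s = 8.5 × 10^-4: Ksp = 2.5 × 10^-9

2.5 × 10^-9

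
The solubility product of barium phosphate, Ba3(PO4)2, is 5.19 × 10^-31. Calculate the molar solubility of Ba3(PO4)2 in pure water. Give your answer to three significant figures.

3.44e-7 M

Ba3(PO4)2(s) ⇌ 3 Ba^2+(aq) + 2 PO4^3-(aq)
Ksp = [Ba^2+]^3[PO4^3-]^2
For each mole of Ba3(PO4)2 that dissolves: [Ba^2+] = 3s, [PO4^3-] = 2s.
So Ksp = (3s)^3 × (2s)^2 = 108s^5
s = (5.19 × 10^-31 / 108)^(1/5) = 3.44 × 10^-7 M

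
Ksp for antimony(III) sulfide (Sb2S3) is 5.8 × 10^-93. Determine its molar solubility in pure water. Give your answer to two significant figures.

Sb2S3(s) <=> 2 Sb^3+(aq) + 3 S^2-(aq)
Ksp = [Sb^3+]^2[S^2-]^3
For each mole of Sb2S3 that dissolves: [Sb^3+] = 2s, [S^2-] = 3s.
Ksp = (2s)^2(3s)^3 = 108s^5
s^5 = 5.8 × 10^-93 / 108, so s = 1.4 x 10^-19 M

s = 1.4 × 10^-19 M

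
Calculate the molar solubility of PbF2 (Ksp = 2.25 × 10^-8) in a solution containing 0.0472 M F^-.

PbF2(s) <=> Pb^2+ + 2 F^-
Ksp = [Pb^2+][F^-]^2
Let s be the molar solubility in this solution. [Pb^2+] = s, [F^-] = 0.0472 + 2s ≈ 0.0472 (Ksp is small, so little additional dissolves).
Ksp ≈ s × (0.0472)^2
s = 1.01 × 10^-5 M
Check: 2s = 2.0 × 10^-5 ≪ 0.0472, so the approximation is valid.

s ≈ 1.01e-5 M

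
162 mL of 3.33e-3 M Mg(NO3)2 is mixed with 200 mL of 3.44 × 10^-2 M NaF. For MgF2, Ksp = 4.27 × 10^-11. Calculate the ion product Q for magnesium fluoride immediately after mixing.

Total volume = 162 + 200 = 362 mL.
[Mg^2+] = 3.33 x 10^-3 × (162/362) = 1.490 × 10^-3 M
[F^-] = 3.44 x 10^-2 × (200/362) = 1.901 × 10^-2 M
MgF2(s) ⇌ Mg^2+(aq) + 2 F^-(aq), so Q = [Mg^2+][F^-]^2
Q = (1.490 × 10^-3)(1.901 × 10^-2)^2 = 5.38 × 10^-7
Q > Ksp, so MgF2 will precipitate.

5.38e-7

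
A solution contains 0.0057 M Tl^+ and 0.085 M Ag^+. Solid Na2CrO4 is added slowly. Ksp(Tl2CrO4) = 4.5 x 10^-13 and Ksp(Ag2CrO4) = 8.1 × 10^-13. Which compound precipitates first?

Ag2CrO4

Precipitation of each salt starts when its ion product equals its Ksp.
For Tl2CrO4: 4.5 x 10^-13 = (0.0057)^2 × [CrO4^2-]  ⇒  [CrO4^2-] = 1.4 x 10^-8 M.
For Ag2CrO4: 8.1 × 10^-13 = (0.085)^2 × [CrO4^2-]  ⇒  [CrO4^2-] = 1.1 × 10^-10 M.
The salt with the lower threshold [CrO4^2-] precipitates first: Ag2CrO4.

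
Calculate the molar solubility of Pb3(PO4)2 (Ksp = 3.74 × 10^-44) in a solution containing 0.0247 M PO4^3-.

Pb3(PO4)2(s) <=> 3 Pb^2+ + 2 PO4^3-
Ksp = [Pb^2+]^3[PO4^3-]^2
Let s = moles of Pb3(PO4)2 that dissolve per litre. [Pb^2+] = 3s, [PO4^3-] = 0.0247 + 2s ≈ 0.0247 (common-ion effect: PO4^3- is already 0.0247 M).
Ksp ≈ (3s)^3 × (0.0247)^2
s = 1.31 × 10^-14 M
Check: 2s = 2.6 x 10^-14 ≪ 0.0247, so the approximation is valid.

s = 1.31e-14 M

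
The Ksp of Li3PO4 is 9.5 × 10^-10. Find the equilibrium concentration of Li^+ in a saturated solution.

Li3PO4(s) <=> 3 Li^+ + PO4^3-
Ksp = [Li^+]^3[PO4^3-]
Let s = molar solubility. Then [Li^+] = 3s and [PO4^3-] = s.
Ksp = (3s)^3s = 27s^4
Solving, s = (9.5 × 10^-10/27)^(1/4) = 2.44 × 10^-3 M
[Li^+] = 3s = 7.3 × 10^-3 M

7.3e-3 M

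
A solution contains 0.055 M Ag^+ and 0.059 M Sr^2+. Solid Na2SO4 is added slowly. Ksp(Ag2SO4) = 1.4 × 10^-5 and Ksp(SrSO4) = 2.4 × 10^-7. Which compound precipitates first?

Each salt begins to precipitate when Q = Ksp, i.e. when [SO4^2-] reaches its threshold.
For Ag2SO4: 1.4 × 10^-5 = (0.055)^2 × [SO4^2-]  ⇒  [SO4^2-] = 4.6 x 10^-3 M.
For SrSO4: 2.4 × 10^-7 = 0.059 × [SO4^2-]  ⇒  [SO4^2-] = 4.1 x 10^-6 M.
The salt with the lower threshold [SO4^2-] precipitates first: SrSO4.

SrSO4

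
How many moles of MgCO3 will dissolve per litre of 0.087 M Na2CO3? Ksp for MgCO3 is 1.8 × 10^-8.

s ≈ 2.1 × 10^-7 M

MgCO3(s) ⇌ Mg^2+ + CO3^2-
Ksp = [Mg^2+][CO3^2-]
If s mol/L dissolves here, [Mg^2+] = s, [CO3^2-] = 0.087 + s ≈ 0.087 (since CO3^2- from Na2CO3 dominates).
Ksp ≈ s × 0.087
s = 2.1 x 10^-7 M
Check: s = 2.1 × 10^-7 ≪ 0.087, so the approximation is valid.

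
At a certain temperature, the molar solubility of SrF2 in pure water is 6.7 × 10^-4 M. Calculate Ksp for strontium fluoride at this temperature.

SrF2(s) ⇌ Sr^2+ + 2 F^-
For each mole of SrF2 that dissolves: [Sr^2+] = s, [F^-] = 2s.
Ksp = [Sr^2+][F^-]^2
Ksp = s(2s)^2 = 4s^3
Ksp = 4 × (6.7 × 10^-4)^3 = 1.2 × 10^-9

1.2 × 10^-9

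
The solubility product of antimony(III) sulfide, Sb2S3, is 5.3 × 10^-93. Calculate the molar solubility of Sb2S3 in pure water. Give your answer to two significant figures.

Sb2S3(s) ⇌ 2 Sb^3+ + 3 S^2-
Ksp = [Sb^3+]^2[S^2-]^3
Let s = molar solubility. Then [Sb^3+] = 2s and [S^2-] = 3s.
So Ksp = (2s)^2 × (3s)^3 = 108s^5
s^5 = 5.3 × 10^-93 / 108, so s = 1.4 x 10^-19 M

s = 1.4 x 10^-19 M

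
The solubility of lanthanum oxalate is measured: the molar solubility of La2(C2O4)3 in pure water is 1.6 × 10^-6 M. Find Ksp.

1.1 × 10^-27

La2(C2O4)3(s) ⇌ 2 La^3+ + 3 C2O4^2-
If s mol/L of La2(C2O4)3 dissolves, [La^3+] = 2s and [C2O4^2-] = 3s.
Ksp = [La^3+]^2[C2O4^2-]^3
Substituting: Ksp = (2s)^2(3s)^3 = 108s^5
With s = 1.6 x 10^-6: Ksp = 1.1 x 10^-27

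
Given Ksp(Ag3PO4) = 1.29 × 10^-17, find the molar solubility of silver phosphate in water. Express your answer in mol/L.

s ≈ 2.63e-5 M

Ag3PO4(s) ⇌ 3 Ag^+ + PO4^3-
Ksp = [Ag^+]^3[PO4^3-]
Let s = molar solubility. Then [Ag^+] = 3s and [PO4^3-] = s.
So Ksp = (3s)^3 × s = 27s^4
Solving, s = (1.29 × 10^-17/27)^(1/4) = 2.63 × 10^-5 M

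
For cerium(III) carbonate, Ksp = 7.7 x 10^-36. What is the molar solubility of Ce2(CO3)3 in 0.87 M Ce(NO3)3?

Ce2(CO3)3(s) <=> 2 Ce^3+ + 3 CO3^2-
Ksp = [Ce^3+]^2[CO3^2-]^3
Let s = moles of Ce2(CO3)3 that dissolve per litre. [Ce^3+] = 0.87 + 2s ≈ 0.87, [CO3^2-] = 3s (Ksp is small, so little additional dissolves).
Ksp ≈ (0.87)^2 × (3s)^3
s = 7.2 × 10^-13 M
Check: 2s = 1.4 × 10^-12 ≪ 0.87, so the approximation is valid.

s = 7.2e-13 M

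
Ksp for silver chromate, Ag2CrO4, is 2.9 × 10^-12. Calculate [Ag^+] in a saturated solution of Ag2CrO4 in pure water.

1.8 × 10^-4 M

Ag2CrO4(s) <=> 2 Ag^+(aq) + CrO4^2-(aq)
Ksp = [Ag^+]^2[CrO4^2-]
For each mole of Ag2CrO4 that dissolves: [Ag^+] = 2s, [CrO4^2-] = s.
So Ksp = (2s)^2 × s = 4s^3
s^3 = 2.9 × 10^-12 / 4, so s = 8.98 × 10^-5 M
[Ag^+] = 2s = 1.8 × 10^-4 M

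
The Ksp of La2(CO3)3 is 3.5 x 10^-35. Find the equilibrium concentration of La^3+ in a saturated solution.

[La^3+] ≈ 1.0 x 10^-7 M

La2(CO3)3(s) <=> 2 La^3+(aq) + 3 CO3^2-(aq)
Ksp = [La^3+]^2[CO3^2-]^3
With molar solubility s: [La^3+] = 2s, [CO3^2-] = 3s.
Ksp = (2s)^2(3s)^3 = 108s^5
s = (3.5 x 10^-35 / 108)^(1/5) = 5.04 × 10^-8 M
[La^3+] = 2s = 1.0 × 10^-7 M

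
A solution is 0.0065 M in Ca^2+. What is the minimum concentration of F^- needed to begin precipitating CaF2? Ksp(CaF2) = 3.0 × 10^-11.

CaF2(s) ⇌ Ca^2+(aq) + 2 F^-(aq)
Ksp = [Ca^2+][F^-]^2
Precipitation begins when Q = Ksp. With [Ca^2+] = 0.0065 M:
3.0 × 10^-11 = (0.0065) × [F^-]^2
[F^-] = (3.0 × 10^-11 / 6.5 × 10^-3)^(1/2) = 6.8 × 10^-5 M

[F^-] ≈ 6.8 x 10^-5 M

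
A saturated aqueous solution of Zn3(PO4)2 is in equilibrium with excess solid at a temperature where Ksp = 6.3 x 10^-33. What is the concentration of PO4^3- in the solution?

Zn3(PO4)2(s) ⇌ 3 Zn^2+(aq) + 2 PO4^3-(aq)
Ksp = [Zn^2+]^3[PO4^3-]^2
With molar solubility s: [Zn^2+] = 3s, [PO4^3-] = 2s.
Substituting: Ksp = (3s)^3(2s)^2 = 108s^5
Solving, s = (6.3 x 10^-33/108)^(1/5) = 1.42 x 10^-7 M
[PO4^3-] = 2s = 2.8 × 10^-7 M

[PO4^3-] = 2.8e-7 M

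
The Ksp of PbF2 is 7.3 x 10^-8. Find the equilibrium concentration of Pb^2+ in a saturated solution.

PbF2(s) ⇌ Pb^2+ + 2 F^-
Ksp = [Pb^2+][F^-]^2
With molar solubility s: [Pb^2+] = s, [F^-] = 2s.
Substituting: Ksp = s(2s)^2 = 4s^3
s = (7.3 x 10^-8 / 4)^(1/3) = 2.63 x 10^-3 M
[Pb^2+] = s = 2.6 × 10^-3 M

[Pb^2+] = 2.6 × 10^-3 M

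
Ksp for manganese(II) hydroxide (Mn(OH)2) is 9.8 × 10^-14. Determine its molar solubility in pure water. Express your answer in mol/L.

s = 2.9 x 10^-5 M

Mn(OH)2(s) <=> Mn^2+(aq) + 2 OH^-(aq)
Ksp = [Mn^2+][OH^-]^2
If s mol/L of Mn(OH)2 dissolves, [Mn^2+] = s and [OH^-] = 2s.
Substituting: Ksp = s(2s)^2 = 4s^3
Solving, s = (9.8 × 10^-14/4)^(1/3) = 2.9 × 10^-5 M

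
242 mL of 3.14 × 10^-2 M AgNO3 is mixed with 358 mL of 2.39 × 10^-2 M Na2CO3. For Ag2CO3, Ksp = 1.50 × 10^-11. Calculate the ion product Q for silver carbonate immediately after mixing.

2.29 x 10^-6

Total volume = 242 + 358 = 600 mL.
[Ag^+] = 3.14 × 10^-2 × (242/600) = 1.266 x 10^-2 M
[CO3^2-] = 2.39 × 10^-2 × (358/600) = 1.426 × 10^-2 M
Ag2CO3(s) ⇌ 2 Ag^+ + CO3^2-, so Q = [Ag^+]^2[CO3^2-]
Q = (1.266 x 10^-2)^2(1.426 × 10^-2) = 2.29 x 10^-6
Q > Ksp, so Ag2CO3 will precipitate.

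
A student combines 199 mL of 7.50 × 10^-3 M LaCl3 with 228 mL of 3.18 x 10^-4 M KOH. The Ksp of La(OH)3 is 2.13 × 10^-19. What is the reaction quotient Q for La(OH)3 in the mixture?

Total volume = 199 + 228 = 427 mL.
[La^3+] = 7.50 × 10^-3 × (199/427) = 3.495 × 10^-3 M
[OH^-] = 3.18 × 10^-4 × (228/427) = 1.698 × 10^-4 M
La(OH)3(s) <=> La^3+(aq) + 3 OH^-(aq), so Q = [La^3+][OH^-]^3
Q = (3.495 × 10^-3)(1.698 x 10^-4)^3 = 1.71 × 10^-14
Q > Ksp, so La(OH)3 will precipitate.

1.71e-14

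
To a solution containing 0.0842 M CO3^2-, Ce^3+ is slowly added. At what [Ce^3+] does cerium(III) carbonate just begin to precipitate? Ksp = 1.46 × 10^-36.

[Ce^3+] ≈ 4.95e-17 M

Ce2(CO3)3(s) ⇌ 2 Ce^3+(aq) + 3 CO3^2-(aq)
Ksp = [Ce^3+]^2[CO3^2-]^3
Precipitation begins when Q = Ksp. With [CO3^2-] = 0.0842 M:
1.46 × 10^-36 = (0.0842)^3 × [Ce^3+]^2
[Ce^3+] = (1.46 × 10^-36 / 5.969 × 10^-4)^(1/2) = 4.95 × 10^-17 M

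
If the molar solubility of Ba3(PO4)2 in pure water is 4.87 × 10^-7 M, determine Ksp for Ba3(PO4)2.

Ba3(PO4)2(s) ⇌ 3 Ba^2+ + 2 PO4^3-
For each mole of Ba3(PO4)2 that dissolves: [Ba^2+] = 3s, [PO4^3-] = 2s.
Ksp = [Ba^2+]^3[PO4^3-]^2
Ksp = (3s)^3(2s)^2 = 108s^5
With s = 4.87 x 10^-7: Ksp = 2.96 × 10^-30

Ksp ≈ 2.96 × 10^-30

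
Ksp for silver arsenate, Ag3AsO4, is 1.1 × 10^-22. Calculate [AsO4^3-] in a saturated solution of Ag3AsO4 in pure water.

Ag3AsO4(s) ⇌ 3 Ag^+(aq) + AsO4^3-(aq)
Ksp = [Ag^+]^3[AsO4^3-]
If s mol/L of Ag3AsO4 dissolves, [Ag^+] = 3s and [AsO4^3-] = s.
So Ksp = (3s)^3 × s = 27s^4
s^4 = 1.1 × 10^-22 / 27, so s = 1.42 x 10^-6 M
[AsO4^3-] = s = 1.4 x 10^-6 M

[AsO4^3-] ≈ 1.4 x 10^-6 M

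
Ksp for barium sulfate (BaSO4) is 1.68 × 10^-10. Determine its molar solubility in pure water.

s ≈ 1.30e-5 M

BaSO4(s) ⇌ Ba^2+(aq) + SO4^2-(aq)
Ksp = [Ba^2+][SO4^2-]
For each mole of BaSO4 that dissolves: [Ba^2+] = s, [SO4^2-] = s.
Ksp = s × s = s^2
s = √(1.68 × 10^-10) = 1.30 × 10^-5 M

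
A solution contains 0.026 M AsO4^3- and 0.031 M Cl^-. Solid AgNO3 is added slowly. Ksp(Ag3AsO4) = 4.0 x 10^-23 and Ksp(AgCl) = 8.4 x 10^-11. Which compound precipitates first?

AgCl

Each salt begins to precipitate when Q = Ksp, i.e. when [Ag^+] reaches its threshold.
For Ag3AsO4: 4.0 x 10^-23 = 0.026 × [Ag^+]^3  ⇒  [Ag^+] = 1.2 x 10^-7 M.
For AgCl: 8.4 x 10^-11 = 0.031 × [Ag^+]  ⇒  [Ag^+] = 2.7 x 10^-9 M.
The salt with the lower threshold [Ag^+] precipitates first: AgCl.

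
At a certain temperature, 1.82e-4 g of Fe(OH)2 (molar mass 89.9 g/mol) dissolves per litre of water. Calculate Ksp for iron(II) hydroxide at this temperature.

Ksp = 3.32 × 10^-17

Molar solubility s = (1.82 × 10^-4 g/L) / (89.9 g/mol) = 2.024 x 10^-6 M.
Fe(OH)2(s) ⇌ Fe^2+ + 2 OH^-
With molar solubility s: [Fe^2+] = s, [OH^-] = 2s.
Ksp = [Fe^2+][OH^-]^2
So Ksp = s × (2s)^2 = 4s^3
Ksp = 4 × (2.024 x 10^-6)^3 = 3.32 × 10^-17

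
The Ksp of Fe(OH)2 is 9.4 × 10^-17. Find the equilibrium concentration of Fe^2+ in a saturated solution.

Fe(OH)2(s) ⇌ Fe^2+(aq) + 2 OH^-(aq)
Ksp = [Fe^2+][OH^-]^2
With molar solubility s: [Fe^2+] = s, [OH^-] = 2s.
Ksp = s(2s)^2 = 4s^3
s = (9.4 × 10^-17 / 4)^(1/3) = 2.86 x 10^-6 M
[Fe^2+] = s = 2.9 × 10^-6 M

[Fe^2+] = 2.9 x 10^-6 M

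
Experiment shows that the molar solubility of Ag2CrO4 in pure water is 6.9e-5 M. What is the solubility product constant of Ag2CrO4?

Ag2CrO4(s) ⇌ 2 Ag^+(aq) + CrO4^2-(aq)
Let s = molar solubility. Then [Ag^+] = 2s and [CrO4^2-] = s.
Ksp = [Ag^+]^2[CrO4^2-]
So Ksp = (2s)^2 × s = 4s^3
With s = 6.9 × 10^-5: Ksp = 1.3 × 10^-12

Ksp ≈ 1.3e-12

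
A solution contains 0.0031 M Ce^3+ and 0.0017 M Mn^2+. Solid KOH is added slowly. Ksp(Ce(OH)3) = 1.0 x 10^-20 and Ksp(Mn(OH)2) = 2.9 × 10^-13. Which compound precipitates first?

Precipitation of each salt starts when its ion product equals its Ksp.
For Ce(OH)3: 1.0 x 10^-20 = 0.0031 × [OH^-]^3  ⇒  [OH^-] = 1.5 × 10^-6 M.
For Mn(OH)2: 2.9 × 10^-13 = 0.0017 × [OH^-]^2  ⇒  [OH^-] = 1.3 × 10^-5 M.
The salt with the lower threshold [OH^-] precipitates first: Ce(OH)3.

Ce(OH)3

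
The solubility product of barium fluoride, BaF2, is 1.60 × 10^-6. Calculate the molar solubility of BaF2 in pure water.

s = 7.37 × 10^-3 M

BaF2(s) ⇌ Ba^2+(aq) + 2 F^-(aq)
Ksp = [Ba^2+][F^-]^2
With molar solubility s: [Ba^2+] = s, [F^-] = 2s.
So Ksp = s × (2s)^2 = 4s^3
Solving, s = (1.60 × 10^-6/4)^(1/3) = 7.37 x 10^-3 M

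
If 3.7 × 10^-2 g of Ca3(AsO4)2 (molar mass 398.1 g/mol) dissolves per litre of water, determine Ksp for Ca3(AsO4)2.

Molar solubility s = (3.7 × 10^-2 g/L) / (398.1 g/mol) = 9.29 × 10^-5 M.
Ca3(AsO4)2(s) <=> 3 Ca^2+(aq) + 2 AsO4^3-(aq)
Let s = molar solubility. Then [Ca^2+] = 3s and [AsO4^3-] = 2s.
Ksp = [Ca^2+]^3[AsO4^3-]^2
Ksp = (3s)^3(2s)^2 = 108s^5
Ksp = 108 × (9.29 × 10^-5)^5 = 7.5 × 10^-19

Ksp = 7.5 × 10^-19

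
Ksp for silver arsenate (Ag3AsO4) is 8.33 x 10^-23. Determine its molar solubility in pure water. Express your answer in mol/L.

s ≈ 1.33 × 10^-6 M

Ag3AsO4(s) <=> 3 Ag^+(aq) + AsO4^3-(aq)
Ksp = [Ag^+]^3[AsO4^3-]
If s mol/L of Ag3AsO4 dissolves, [Ag^+] = 3s and [AsO4^3-] = s.
So Ksp = (3s)^3 × s = 27s^4
Solving, s = (8.33 x 10^-23/27)^(1/4) = 1.33 x 10^-6 M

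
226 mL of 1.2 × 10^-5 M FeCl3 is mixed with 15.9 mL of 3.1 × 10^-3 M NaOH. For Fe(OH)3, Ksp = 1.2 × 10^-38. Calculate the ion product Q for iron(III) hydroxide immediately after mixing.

Q = 9.5e-17

Total volume = 226 + 15.9 = 241.9 mL.
[Fe^3+] = 1.2 × 10^-5 × (226/241.9) = 1.12 x 10^-5 M
[OH^-] = 3.1 × 10^-3 × (15.9/241.9) = 2.04 × 10^-4 M
Fe(OH)3(s) ⇌ Fe^3+(aq) + 3 OH^-(aq), so Q = [Fe^3+][OH^-]^3
Q = (1.12 x 10^-5)(2.04 × 10^-4)^3 = 9.5 × 10^-17
Q > Ksp, so Fe(OH)3 will precipitate.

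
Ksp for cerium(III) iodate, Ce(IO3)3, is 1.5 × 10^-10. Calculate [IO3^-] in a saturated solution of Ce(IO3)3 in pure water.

[IO3^-] = 4.6e-3 M

Ce(IO3)3(s) <=> Ce^3+ + 3 IO3^-
Ksp = [Ce^3+][IO3^-]^3
For each mole of Ce(IO3)3 that dissolves: [Ce^3+] = s, [IO3^-] = 3s.
So Ksp = s × (3s)^3 = 27s^4
s = (1.5 × 10^-10 / 27)^(1/4) = 1.54 × 10^-3 M
[IO3^-] = 3s = 4.6 × 10^-3 M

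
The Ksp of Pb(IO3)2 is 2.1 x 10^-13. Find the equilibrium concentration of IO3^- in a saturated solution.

[IO3^-] ≈ 7.5 × 10^-5 M

Pb(IO3)2(s) ⇌ Pb^2+ + 2 IO3^-
Ksp = [Pb^2+][IO3^-]^2
With molar solubility s: [Pb^2+] = s, [IO3^-] = 2s.
So Ksp = s × (2s)^2 = 4s^3
s^3 = 2.1 x 10^-13 / 4, so s = 3.74 x 10^-5 M
[IO3^-] = 2s = 7.5 × 10^-5 M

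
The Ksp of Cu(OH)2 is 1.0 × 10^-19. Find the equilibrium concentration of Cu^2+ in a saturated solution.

Cu(OH)2(s) ⇌ Cu^2+(aq) + 2 OH^-(aq)
Ksp = [Cu^2+][OH^-]^2
For each mole of Cu(OH)2 that dissolves: [Cu^2+] = s, [OH^-] = 2s.
Substituting: Ksp = s(2s)^2 = 4s^3
Solving, s = (1.0 × 10^-19/4)^(1/3) = 2.92 x 10^-7 M
[Cu^2+] = s = 2.9 × 10^-7 M

[Cu^2+] ≈ 2.9e-7 M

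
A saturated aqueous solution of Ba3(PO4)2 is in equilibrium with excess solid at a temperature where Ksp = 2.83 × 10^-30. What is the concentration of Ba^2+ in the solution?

Ba3(PO4)2(s) ⇌ 3 Ba^2+ + 2 PO4^3-
Ksp = [Ba^2+]^3[PO4^3-]^2
If s mol/L of Ba3(PO4)2 dissolves, [Ba^2+] = 3s and [PO4^3-] = 2s.
Substituting: Ksp = (3s)^3(2s)^2 = 108s^5
s^5 = 2.83 × 10^-30 / 108, so s = 4.827 × 10^-7 M
[Ba^2+] = 3s = 1.45 × 10^-6 M

1.45 × 10^-6 M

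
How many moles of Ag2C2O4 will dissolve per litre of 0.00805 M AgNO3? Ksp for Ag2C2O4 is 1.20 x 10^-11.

Ag2C2O4(s) <=> 2 Ag^+(aq) + C2O4^2-(aq)
Ksp = [Ag^+]^2[C2O4^2-]
If s mol/L dissolves here, [Ag^+] = 0.00805 + 2s ≈ 0.00805, [C2O4^2-] = s (since Ag^+ from AgNO3 dominates).
Ksp ≈ (0.00805)^2 × s
s = 1.85 × 10^-7 M
Check: 2s = 3.7 × 10^-7 ≪ 0.00805, so the approximation is valid.

s ≈ 1.85 × 10^-7 M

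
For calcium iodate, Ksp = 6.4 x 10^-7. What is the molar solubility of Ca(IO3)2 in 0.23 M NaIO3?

Ca(IO3)2(s) <=> Ca^2+(aq) + 2 IO3^-(aq)
Ksp = [Ca^2+][IO3^-]^2
Let s = moles of Ca(IO3)2 that dissolve per litre. [Ca^2+] = s, [IO3^-] = 0.23 + 2s ≈ 0.23 (since IO3^- from NaIO3 dominates).
Ksp ≈ s × (0.23)^2
s = 1.2 × 10^-5 M
Check: 2s = 2.4 x 10^-5 ≪ 0.23, so the approximation is valid.

s = 1.2 × 10^-5 M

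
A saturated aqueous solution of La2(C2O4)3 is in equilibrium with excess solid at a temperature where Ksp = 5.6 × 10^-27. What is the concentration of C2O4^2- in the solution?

6.6 × 10^-6 M

La2(C2O4)3(s) ⇌ 2 La^3+ + 3 C2O4^2-
Ksp = [La^3+]^2[C2O4^2-]^3
If s mol/L of La2(C2O4)3 dissolves, [La^3+] = 2s and [C2O4^2-] = 3s.
So Ksp = (2s)^2 × (3s)^3 = 108s^5
s^5 = 5.6 × 10^-27 / 108, so s = 2.20 x 10^-6 M
[C2O4^2-] = 3s = 6.6 × 10^-6 M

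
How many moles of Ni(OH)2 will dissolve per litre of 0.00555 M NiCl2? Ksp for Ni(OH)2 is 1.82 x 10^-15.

s ≈ 2.86 x 10^-7 M

Ni(OH)2(s) <=> Ni^2+(aq) + 2 OH^-(aq)
Ksp = [Ni^2+][OH^-]^2
Let s = moles of Ni(OH)2 that dissolve per litre. [Ni^2+] = 0.00555 + s ≈ 0.00555, [OH^-] = 2s (since Ni^2+ from NiCl2 dominates).
Ksp ≈ 0.00555 × (2s)^2
s = 2.86 × 10^-7 M
Check: s = 2.9 × 10^-7 ≪ 0.00555, so the approximation is valid.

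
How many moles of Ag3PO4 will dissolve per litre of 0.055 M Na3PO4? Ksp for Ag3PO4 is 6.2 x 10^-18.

s ≈ 1.6e-6 M

Ag3PO4(s) <=> 3 Ag^+(aq) + PO4^3-(aq)
Ksp = [Ag^+]^3[PO4^3-]
Let s = moles of Ag3PO4 that dissolve per litre. [Ag^+] = 3s, [PO4^3-] = 0.055 + s ≈ 0.055 (Ksp is small, so little additional dissolves).
Ksp ≈ (3s)^3 × 0.055
s = 1.6 × 10^-6 M
Check: s = 1.6 × 10^-6 ≪ 0.055, so the approximation is valid.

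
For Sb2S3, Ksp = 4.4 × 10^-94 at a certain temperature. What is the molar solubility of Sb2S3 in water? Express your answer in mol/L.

s = 8.4 x 10^-20 M

Sb2S3(s) <=> 2 Sb^3+(aq) + 3 S^2-(aq)
Ksp = [Sb^3+]^2[S^2-]^3
For each mole of Sb2S3 that dissolves: [Sb^3+] = 2s, [S^2-] = 3s.
Ksp = (2s)^2(3s)^3 = 108s^5
s^5 = 4.4 × 10^-94 / 108, so s = 8.4 x 10^-20 M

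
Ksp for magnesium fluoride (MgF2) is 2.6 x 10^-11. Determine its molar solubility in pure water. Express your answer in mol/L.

1.9e-4 M

MgF2(s) ⇌ Mg^2+ + 2 F^-
Ksp = [Mg^2+][F^-]^2
Let s = molar solubility. Then [Mg^2+] = s and [F^-] = 2s.
So Ksp = s × (2s)^2 = 4s^3
s^3 = 2.6 x 10^-11 / 4, so s = 1.9 × 10^-4 M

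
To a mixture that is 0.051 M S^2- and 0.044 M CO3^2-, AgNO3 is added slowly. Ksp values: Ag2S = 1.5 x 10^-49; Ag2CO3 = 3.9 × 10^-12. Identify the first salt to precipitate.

Each salt begins to precipitate when Q = Ksp, i.e. when [Ag^+] reaches its threshold.
For Ag2S: 1.5 x 10^-49 = 0.051 × [Ag^+]^2  ⇒  [Ag^+] = 1.7 × 10^-24 M.
For Ag2CO3: 3.9 × 10^-12 = 0.044 × [Ag^+]^2  ⇒  [Ag^+] = 9.4 x 10^-6 M.
The salt with the lower threshold [Ag^+] precipitates first: Ag2S.

Ag2S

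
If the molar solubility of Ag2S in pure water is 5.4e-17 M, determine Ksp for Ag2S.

Ag2S(s) ⇌ 2 Ag^+(aq) + S^2-(aq)
With molar solubility s: [Ag^+] = 2s, [S^2-] = s.
Ksp = [Ag^+]^2[S^2-]
Substituting: Ksp = (2s)^2s = 4s^3
With s = 5.4 x 10^-17: Ksp = 6.3 x 10^-49

6.3 × 10^-49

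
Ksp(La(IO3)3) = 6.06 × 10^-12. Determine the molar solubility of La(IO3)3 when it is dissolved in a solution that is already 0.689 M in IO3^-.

La(IO3)3(s) ⇌ La^3+ + 3 IO3^-
Ksp = [La^3+][IO3^-]^3
Let s be the molar solubility in this solution. [La^3+] = s, [IO3^-] = 0.689 + 3s ≈ 0.689 (common-ion effect: IO3^- is already 0.689 M).
Ksp ≈ s × (0.689)^3
s = 1.85 x 10^-11 M
Check: 3s = 5.6 x 10^-11 ≪ 0.689, so the approximation is valid.

s ≈ 1.85 x 10^-11 M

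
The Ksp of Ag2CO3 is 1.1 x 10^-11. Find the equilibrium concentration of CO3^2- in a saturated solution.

1.4e-4 M

Ag2CO3(s) ⇌ 2 Ag^+ + CO3^2-
Ksp = [Ag^+]^2[CO3^2-]
Let s = molar solubility. Then [Ag^+] = 2s and [CO3^2-] = s.
Substituting: Ksp = (2s)^2s = 4s^3
s^3 = 1.1 x 10^-11 / 4, so s = 1.40 × 10^-4 M
[CO3^2-] = s = 1.4 × 10^-4 M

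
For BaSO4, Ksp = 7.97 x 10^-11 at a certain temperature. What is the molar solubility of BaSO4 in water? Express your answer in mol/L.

BaSO4(s) ⇌ Ba^2+(aq) + SO4^2-(aq)
Ksp = [Ba^2+][SO4^2-]
If s mol/L of BaSO4 dissolves, [Ba^2+] = s and [SO4^2-] = s.
Ksp = s^2
s = (7.97 x 10^-11)^(1/2) = 8.93 × 10^-6 M

s = 8.93e-6 M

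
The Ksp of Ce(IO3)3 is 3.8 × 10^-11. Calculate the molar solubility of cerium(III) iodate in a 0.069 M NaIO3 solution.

s ≈ 1.2 × 10^-7 M

Ce(IO3)3(s) ⇌ Ce^3+ + 3 IO3^-
Ksp = [Ce^3+][IO3^-]^3
Let s be the molar solubility in this solution. [Ce^3+] = s, [IO3^-] = 0.069 + 3s ≈ 0.069 (Ksp is small, so little additional dissolves).
Ksp ≈ s × (0.069)^3
s = 1.2 × 10^-7 M
Check: 3s = 3.5 × 10^-7 ≪ 0.069, so the approximation is valid.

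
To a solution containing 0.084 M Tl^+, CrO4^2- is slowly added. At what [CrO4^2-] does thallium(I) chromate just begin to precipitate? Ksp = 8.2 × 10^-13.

Tl2CrO4(s) ⇌ 2 Tl^+ + CrO4^2-
Ksp = [Tl^+]^2[CrO4^2-]
Precipitation begins when Q = Ksp. With [Tl^+] = 0.084 M:
8.2 × 10^-13 = (0.084)^2 × [CrO4^2-]
[CrO4^2-] = (8.2 × 10^-13 / 7.06 × 10^-3) = 1.2 × 10^-10 M

[CrO4^2-] ≈ 1.2e-10 M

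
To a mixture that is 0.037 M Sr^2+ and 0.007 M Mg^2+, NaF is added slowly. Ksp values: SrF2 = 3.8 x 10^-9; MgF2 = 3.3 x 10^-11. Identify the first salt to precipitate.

Each salt begins to precipitate when Q = Ksp, i.e. when [F^-] reaches its threshold.
For SrF2: 3.8 x 10^-9 = 0.037 × [F^-]^2  ⇒  [F^-] = 3.2 × 10^-4 M.
For MgF2: 3.3 x 10^-11 = 0.007 × [F^-]^2  ⇒  [F^-] = 6.9 × 10^-5 M.
The salt with the lower threshold [F^-] precipitates first: MgF2.

MgF2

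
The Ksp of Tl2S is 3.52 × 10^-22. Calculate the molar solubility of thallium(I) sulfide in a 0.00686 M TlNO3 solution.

7.48 x 10^-18 M

Tl2S(s) ⇌ 2 Tl^+(aq) + S^2-(aq)
Ksp = [Tl^+]^2[S^2-]
Let s be the molar solubility in this solution. [Tl^+] = 0.00686 + 2s ≈ 0.00686, [S^2-] = s (since Tl^+ from TlNO3 dominates).
Ksp ≈ (0.00686)^2 × s
s = 7.48 × 10^-18 M
Check: 2s = 1.5 × 10^-17 ≪ 0.00686, so the approximation is valid.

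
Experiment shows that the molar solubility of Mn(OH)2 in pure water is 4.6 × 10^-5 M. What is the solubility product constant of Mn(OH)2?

Mn(OH)2(s) <=> Mn^2+(aq) + 2 OH^-(aq)
With molar solubility s: [Mn^2+] = s, [OH^-] = 2s.
Ksp = [Mn^2+][OH^-]^2
Ksp = s(2s)^2 = 4s^3
Ksp = 4 × (4.6 × 10^-5)^3 = 3.9 x 10^-13

3.9 × 10^-13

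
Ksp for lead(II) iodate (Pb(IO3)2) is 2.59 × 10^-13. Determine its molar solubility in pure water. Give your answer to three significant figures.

Pb(IO3)2(s) ⇌ Pb^2+ + 2 IO3^-
Ksp = [Pb^2+][IO3^-]^2
If s mol/L of Pb(IO3)2 dissolves, [Pb^2+] = s and [IO3^-] = 2s.
So Ksp = s × (2s)^2 = 4s^3
s = (2.59 × 10^-13 / 4)^(1/3) = 4.02 x 10^-5 M

4.02 × 10^-5 M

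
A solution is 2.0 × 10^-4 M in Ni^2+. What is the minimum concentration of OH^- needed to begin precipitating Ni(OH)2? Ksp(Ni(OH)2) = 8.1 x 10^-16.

2.0e-6 M

Ni(OH)2(s) ⇌ Ni^2+ + 2 OH^-
Ksp = [Ni^2+][OH^-]^2
Precipitation begins when Q = Ksp. With [Ni^2+] = 2.0 × 10^-4 M:
8.1 x 10^-16 = (2.0 × 10^-4) × [OH^-]^2
[OH^-] = (8.1 x 10^-16 / 2.0 × 10^-4)^(1/2) = 2.0 × 10^-6 M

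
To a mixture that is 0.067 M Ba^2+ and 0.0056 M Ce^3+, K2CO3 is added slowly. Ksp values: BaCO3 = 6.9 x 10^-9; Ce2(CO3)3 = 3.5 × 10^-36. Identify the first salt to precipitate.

Each salt begins to precipitate when Q = Ksp, i.e. when [CO3^2-] reaches its threshold.
For BaCO3: 6.9 x 10^-9 = 0.067 × [CO3^2-]  ⇒  [CO3^2-] = 1.0 × 10^-7 M.
For Ce2(CO3)3: 3.5 × 10^-36 = (0.0056)^2 × [CO3^2-]^3  ⇒  [CO3^2-] = 4.8 × 10^-11 M.
The salt with the lower threshold [CO3^2-] precipitates first: Ce2(CO3)3.

Ce2(CO3)3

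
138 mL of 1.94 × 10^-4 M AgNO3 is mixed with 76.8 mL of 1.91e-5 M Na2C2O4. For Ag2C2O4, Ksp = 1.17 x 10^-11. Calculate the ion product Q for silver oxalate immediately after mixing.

Total volume = 138 + 76.8 = 214.8 mL.
[Ag^+] = 1.94 x 10^-4 × (138/214.8) = 1.246 x 10^-4 M
[C2O4^2-] = 1.91 x 10^-5 × (76.8/214.8) = 6.829 × 10^-6 M
Ag2C2O4(s) <=> 2 Ag^+ + C2O4^2-, so Q = [Ag^+]^2[C2O4^2-]
Q = (1.246 × 10^-4)^2(6.829 × 10^-6) = 1.06 × 10^-13
Q < Ksp, so no precipitate of Ag2C2O4 forms.

Q = 1.06e-13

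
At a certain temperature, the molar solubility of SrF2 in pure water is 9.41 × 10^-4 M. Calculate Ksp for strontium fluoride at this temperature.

SrF2(s) ⇌ Sr^2+ + 2 F^-
For each mole of SrF2 that dissolves: [Sr^2+] = s, [F^-] = 2s.
Ksp = [Sr^2+][F^-]^2
So Ksp = s × (2s)^2 = 4s^3
With s = 9.41 × 10^-4: Ksp = 3.33 x 10^-9

3.33 × 10^-9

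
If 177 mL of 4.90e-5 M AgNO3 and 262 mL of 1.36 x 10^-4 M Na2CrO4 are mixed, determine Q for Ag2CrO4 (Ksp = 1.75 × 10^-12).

Q = 3.17e-14

Total volume = 177 + 262 = 439 mL.
[Ag^+] = 4.90 x 10^-5 × (177/439) = 1.976 × 10^-5 M
[CrO4^2-] = 1.36 x 10^-4 × (262/439) = 8.117 × 10^-5 M
Ag2CrO4(s) ⇌ 2 Ag^+(aq) + CrO4^2-(aq), so Q = [Ag^+]^2[CrO4^2-]
Q = (1.976 × 10^-5)^2(8.117 × 10^-5) = 3.17 x 10^-14
Q < Ksp, so no precipitate of Ag2CrO4 forms.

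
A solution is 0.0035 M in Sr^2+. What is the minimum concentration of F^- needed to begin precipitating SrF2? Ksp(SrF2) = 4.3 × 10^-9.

SrF2(s) ⇌ Sr^2+ + 2 F^-
Ksp = [Sr^2+][F^-]^2
Precipitation begins when Q = Ksp. With [Sr^2+] = 0.0035 M:
4.3 × 10^-9 = (0.0035) × [F^-]^2
[F^-] = (4.3 × 10^-9 / 3.5 x 10^-3)^(1/2) = 1.1 x 10^-3 M

[F^-] ≈ 1.1 × 10^-3 M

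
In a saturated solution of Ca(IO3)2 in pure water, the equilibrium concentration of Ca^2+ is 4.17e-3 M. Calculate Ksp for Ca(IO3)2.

Ksp ≈ 2.90e-7

Ca(IO3)2(s) ⇌ Ca^2+ + 2 IO3^-
Stoichiometry gives [IO3^-] = (2/1)[Ca^2+] = 8.340 x 10^-3 M.
Ksp = [Ca^2+][IO3^-]^2
Ksp = 4.17 × 10^-3 × (8.340 x 10^-3)^2 = 2.90 x 10^-7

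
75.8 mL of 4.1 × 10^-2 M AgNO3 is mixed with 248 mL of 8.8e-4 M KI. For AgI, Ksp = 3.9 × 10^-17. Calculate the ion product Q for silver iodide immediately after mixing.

6.5 × 10^-6

Total volume = 75.8 + 248 = 323.8 mL.
[Ag^+] = 4.1 × 10^-2 × (75.8/323.8) = 9.60 × 10^-3 M
[I^-] = 8.8 × 10^-4 × (248/323.8) = 6.74 × 10^-4 M
AgI(s) ⇌ Ag^+(aq) + I^-(aq), so Q = [Ag^+][I^-]
Q = (9.60 × 10^-3)(6.74 × 10^-4) = 6.5 x 10^-6
Q > Ksp, so AgI will precipitate.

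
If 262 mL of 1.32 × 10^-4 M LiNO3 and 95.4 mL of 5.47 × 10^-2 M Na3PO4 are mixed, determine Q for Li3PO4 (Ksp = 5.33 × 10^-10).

1.32e-14

Total volume = 262 + 95.4 = 357.4 mL.
[Li^+] = 1.32 × 10^-4 × (262/357.4) = 9.677 × 10^-5 M
[PO4^3-] = 5.47 × 10^-2 × (95.4/357.4) = 1.460 × 10^-2 M
Li3PO4(s) <=> 3 Li^+ + PO4^3-, so Q = [Li^+]^3[PO4^3-]
Q = (9.677 × 10^-5)^3(1.460 × 10^-2) = 1.32 × 10^-14
Q < Ksp, so no precipitate of Li3PO4 forms.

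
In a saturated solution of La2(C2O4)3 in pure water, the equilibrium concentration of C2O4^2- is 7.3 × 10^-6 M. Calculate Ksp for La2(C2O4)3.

La2(C2O4)3(s) ⇌ 2 La^3+ + 3 C2O4^2-
Stoichiometry gives [La^3+] = (2/3)[C2O4^2-] = 4.87 × 10^-6 M.
Ksp = [La^3+]^2[C2O4^2-]^3
Ksp = (4.87 × 10^-6)^2 × (7.3 x 10^-6)^3 = 9.2 × 10^-27

Ksp = 9.2 x 10^-27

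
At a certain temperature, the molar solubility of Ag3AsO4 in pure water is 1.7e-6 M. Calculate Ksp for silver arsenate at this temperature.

Ag3AsO4(s) ⇌ 3 Ag^+ + AsO4^3-
If s mol/L of Ag3AsO4 dissolves, [Ag^+] = 3s and [AsO4^3-] = s.
Ksp = [Ag^+]^3[AsO4^3-]
So Ksp = (3s)^3 × s = 27s^4
Ksp = 27 × (1.7 × 10^-6)^4 = 2.3 × 10^-22

Ksp ≈ 2.3 x 10^-22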